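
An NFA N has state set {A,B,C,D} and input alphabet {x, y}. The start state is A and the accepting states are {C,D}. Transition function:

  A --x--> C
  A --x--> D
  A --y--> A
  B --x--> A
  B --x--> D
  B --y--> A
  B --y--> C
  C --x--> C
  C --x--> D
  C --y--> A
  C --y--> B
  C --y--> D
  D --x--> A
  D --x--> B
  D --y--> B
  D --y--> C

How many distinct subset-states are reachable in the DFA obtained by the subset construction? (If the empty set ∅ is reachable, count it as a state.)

3

Start state of the DFA: {A}.
{A} --x--> {C,D}  [new]
{A} --y--> {A}  [seen]
{C,D} --x--> {A,B,C,D}  [new]
{C,D} --y--> {A,B,C,D}  [seen]
{A,B,C,D} --x--> {A,B,C,D}  [seen]
{A,B,C,D} --y--> {A,B,C,D}  [seen]
Reachable DFA states: {A}, {C,D}, {A,B,C,D}.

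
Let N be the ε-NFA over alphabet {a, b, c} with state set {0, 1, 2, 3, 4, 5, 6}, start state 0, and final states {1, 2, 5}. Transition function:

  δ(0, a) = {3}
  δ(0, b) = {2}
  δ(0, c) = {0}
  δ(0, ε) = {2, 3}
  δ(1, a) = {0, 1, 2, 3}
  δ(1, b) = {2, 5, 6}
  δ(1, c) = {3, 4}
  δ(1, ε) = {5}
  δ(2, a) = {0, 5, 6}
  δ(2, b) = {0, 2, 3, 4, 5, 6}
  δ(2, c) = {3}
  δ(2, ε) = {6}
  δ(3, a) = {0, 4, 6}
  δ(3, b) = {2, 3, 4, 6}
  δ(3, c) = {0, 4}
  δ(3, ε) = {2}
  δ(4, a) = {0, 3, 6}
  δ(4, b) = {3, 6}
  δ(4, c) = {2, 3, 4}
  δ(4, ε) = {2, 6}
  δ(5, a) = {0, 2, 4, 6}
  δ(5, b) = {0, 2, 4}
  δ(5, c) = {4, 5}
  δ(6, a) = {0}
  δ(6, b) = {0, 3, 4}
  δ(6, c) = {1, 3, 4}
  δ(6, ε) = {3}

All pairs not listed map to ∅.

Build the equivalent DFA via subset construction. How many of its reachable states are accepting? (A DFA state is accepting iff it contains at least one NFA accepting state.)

3

Start state of the DFA: {0, 2, 3, 6} (ε-closure of the NFA start).
{0, 2, 3, 6} --a--> {0, 2, 3, 4, 5, 6}  [new]
{0, 2, 3, 6} --b--> {0, 2, 3, 4, 5, 6}  [seen]
{0, 2, 3, 6} --c--> {0, 1, 2, 3, 4, 5, 6}  [new]
{0, 2, 3, 4, 5, 6} --a--> {0, 2, 3, 4, 5, 6}  [seen]
{0, 2, 3, 4, 5, 6} --b--> {0, 2, 3, 4, 5, 6}  [seen]
{0, 2, 3, 4, 5, 6} --c--> {0, 1, 2, 3, 4, 5, 6}  [seen]
{0, 1, 2, 3, 4, 5, 6} --a--> {0, 1, 2, 3, 4, 5, 6}  [seen]
{0, 1, 2, 3, 4, 5, 6} --b--> {0, 2, 3, 4, 5, 6}  [seen]
{0, 1, 2, 3, 4, 5, 6} --c--> {0, 1, 2, 3, 4, 5, 6}  [seen]
Reachable DFA states: {0, 2, 3, 6}, {0, 2, 3, 4, 5, 6}, {0, 1, 2, 3, 4, 5, 6}.
Accepting DFA states (contain an NFA accepting state): {0, 2, 3, 6}, {0, 2, 3, 4, 5, 6}, {0, 1, 2, 3, 4, 5, 6}.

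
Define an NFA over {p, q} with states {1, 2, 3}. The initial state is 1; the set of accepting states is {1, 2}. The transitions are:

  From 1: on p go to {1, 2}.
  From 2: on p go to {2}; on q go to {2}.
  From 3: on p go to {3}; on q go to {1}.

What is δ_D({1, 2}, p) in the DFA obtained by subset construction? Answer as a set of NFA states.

δ(1,p) = {1, 2}; δ(2,p) = {2}.
Union: {1, 2}.

{1, 2}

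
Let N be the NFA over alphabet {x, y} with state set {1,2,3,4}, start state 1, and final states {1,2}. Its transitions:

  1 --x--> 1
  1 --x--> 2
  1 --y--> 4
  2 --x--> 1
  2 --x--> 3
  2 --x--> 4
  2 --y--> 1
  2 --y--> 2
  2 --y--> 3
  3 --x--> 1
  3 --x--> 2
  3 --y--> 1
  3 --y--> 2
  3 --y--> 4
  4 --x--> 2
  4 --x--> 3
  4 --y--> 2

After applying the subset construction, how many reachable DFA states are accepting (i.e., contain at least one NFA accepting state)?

Start state of the DFA: {1}.
{1} --x--> {1,2}  [new]
{1} --y--> {4}  [new]
{1,2} --x--> {1,2,3,4}  [new]
{1,2} --y--> {1,2,3,4}  [seen]
{4} --x--> {2,3}  [new]
{4} --y--> {2}  [new]
{1,2,3,4} --x--> {1,2,3,4}  [seen]
{1,2,3,4} --y--> {1,2,3,4}  [seen]
{2,3} --x--> {1,2,3,4}  [seen]
{2,3} --y--> {1,2,3,4}  [seen]
{2} --x--> {1,3,4}  [new]
{2} --y--> {1,2,3}  [new]
{1,3,4} --x--> {1,2,3}  [seen]
{1,3,4} --y--> {1,2,4}  [new]
{1,2,3} --x--> {1,2,3,4}  [seen]
{1,2,3} --y--> {1,2,3,4}  [seen]
{1,2,4} --x--> {1,2,3,4}  [seen]
{1,2,4} --y--> {1,2,3,4}  [seen]
Reachable DFA states: {1}, {1,2}, {4}, {1,2,3,4}, {2,3}, {2}, {1,3,4}, {1,2,3}, {1,2,4}.
Accepting DFA states (contain an NFA accepting state): {1}, {1,2}, {1,2,3,4}, {2,3}, {2}, {1,3,4}, {1,2,3}, {1,2,4}.

8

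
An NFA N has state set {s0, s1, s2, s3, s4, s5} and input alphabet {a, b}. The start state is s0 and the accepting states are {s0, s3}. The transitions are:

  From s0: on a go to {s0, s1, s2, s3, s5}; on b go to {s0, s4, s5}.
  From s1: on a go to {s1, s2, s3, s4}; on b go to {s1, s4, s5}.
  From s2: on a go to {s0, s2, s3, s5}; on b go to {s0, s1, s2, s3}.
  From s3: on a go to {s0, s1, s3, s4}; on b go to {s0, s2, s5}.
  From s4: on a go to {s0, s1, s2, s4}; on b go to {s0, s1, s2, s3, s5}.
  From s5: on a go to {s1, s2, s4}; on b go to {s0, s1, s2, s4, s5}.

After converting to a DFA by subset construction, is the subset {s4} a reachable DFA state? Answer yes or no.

no

Start state of the DFA: {s0}.
{s0} --a--> {s0, s1, s2, s3, s5}  [new]
{s0} --b--> {s0, s4, s5}  [new]
{s0, s1, s2, s3, s5} --a--> {s0, s1, s2, s3, s4, s5}  [new]
{s0, s1, s2, s3, s5} --b--> {s0, s1, s2, s3, s4, s5}  [seen]
{s0, s4, s5} --a--> {s0, s1, s2, s3, s4, s5}  [seen]
{s0, s4, s5} --b--> {s0, s1, s2, s3, s4, s5}  [seen]
{s0, s1, s2, s3, s4, s5} --a--> {s0, s1, s2, s3, s4, s5}  [seen]
{s0, s1, s2, s3, s4, s5} --b--> {s0, s1, s2, s3, s4, s5}  [seen]
Reachable DFA states: {s0}, {s0, s1, s2, s3, s5}, {s0, s4, s5}, {s0, s1, s2, s3, s4, s5}.
{s4} is not among them.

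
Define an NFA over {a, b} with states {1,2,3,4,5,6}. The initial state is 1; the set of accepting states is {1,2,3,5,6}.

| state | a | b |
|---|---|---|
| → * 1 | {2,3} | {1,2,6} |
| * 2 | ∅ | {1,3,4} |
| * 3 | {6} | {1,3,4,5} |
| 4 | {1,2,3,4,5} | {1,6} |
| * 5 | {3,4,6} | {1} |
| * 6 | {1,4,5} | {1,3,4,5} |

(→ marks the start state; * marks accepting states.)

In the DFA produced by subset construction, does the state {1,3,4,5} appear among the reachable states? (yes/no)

yes

Start state of the DFA: {1}.
{1} --a--> {2,3}  [new]
{1} --b--> {1,2,6}  [new]
{2,3} --a--> {6}  [new]
{2,3} --b--> {1,3,4,5}  [new]
{1,2,6} --a--> {1,2,3,4,5}  [new]
{1,2,6} --b--> {1,2,3,4,5,6}  [new]
{6} --a--> {1,4,5}  [new]
{6} --b--> {1,3,4,5}  [seen]
{1,3,4,5} --a--> {1,2,3,4,5,6}  [seen]
{1,3,4,5} --b--> {1,2,3,4,5,6}  [seen]
{1,2,3,4,5} --a--> {1,2,3,4,5,6}  [seen]
{1,2,3,4,5} --b--> {1,2,3,4,5,6}  [seen]
{1,2,3,4,5,6} --a--> {1,2,3,4,5,6}  [seen]
{1,2,3,4,5,6} --b--> {1,2,3,4,5,6}  [seen]
{1,4,5} --a--> {1,2,3,4,5,6}  [seen]
{1,4,5} --b--> {1,2,6}  [seen]
Reachable DFA states: {1}, {2,3}, {1,2,6}, {6}, {1,3,4,5}, {1,2,3,4,5}, {1,2,3,4,5,6}, {1,4,5}.
{1,3,4,5} is among them.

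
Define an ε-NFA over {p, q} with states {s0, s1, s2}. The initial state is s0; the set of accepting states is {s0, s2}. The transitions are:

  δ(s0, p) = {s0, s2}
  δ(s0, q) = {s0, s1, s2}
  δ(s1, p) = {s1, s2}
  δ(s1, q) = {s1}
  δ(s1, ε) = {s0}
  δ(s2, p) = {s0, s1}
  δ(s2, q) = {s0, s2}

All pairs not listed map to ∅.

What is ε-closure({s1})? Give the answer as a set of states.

Begin with {s1}.
s1 →ε {s0}; add s0.
ε-closure = {s0, s1}.

{s0, s1}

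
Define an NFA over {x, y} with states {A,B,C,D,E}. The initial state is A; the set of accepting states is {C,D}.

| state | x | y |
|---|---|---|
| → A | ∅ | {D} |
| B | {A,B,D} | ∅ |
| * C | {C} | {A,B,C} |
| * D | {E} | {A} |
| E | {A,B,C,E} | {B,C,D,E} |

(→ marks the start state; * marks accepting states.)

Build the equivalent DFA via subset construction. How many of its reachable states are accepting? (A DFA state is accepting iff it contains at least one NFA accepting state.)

4

Start state of the DFA: {A}.
{A} --x--> ∅  [new]
{A} --y--> {D}  [new]
∅ --x--> ∅  [seen]
∅ --y--> ∅  [seen]
{D} --x--> {E}  [new]
{D} --y--> {A}  [seen]
{E} --x--> {A,B,C,E}  [new]
{E} --y--> {B,C,D,E}  [new]
{A,B,C,E} --x--> {A,B,C,D,E}  [new]
{A,B,C,E} --y--> {A,B,C,D,E}  [seen]
{B,C,D,E} --x--> {A,B,C,D,E}  [seen]
{B,C,D,E} --y--> {A,B,C,D,E}  [seen]
{A,B,C,D,E} --x--> {A,B,C,D,E}  [seen]
{A,B,C,D,E} --y--> {A,B,C,D,E}  [seen]
Reachable DFA states: {A}, ∅, {D}, {E}, {A,B,C,E}, {B,C,D,E}, {A,B,C,D,E}.
Accepting DFA states (contain an NFA accepting state): {D}, {A,B,C,E}, {B,C,D,E}, {A,B,C,D,E}.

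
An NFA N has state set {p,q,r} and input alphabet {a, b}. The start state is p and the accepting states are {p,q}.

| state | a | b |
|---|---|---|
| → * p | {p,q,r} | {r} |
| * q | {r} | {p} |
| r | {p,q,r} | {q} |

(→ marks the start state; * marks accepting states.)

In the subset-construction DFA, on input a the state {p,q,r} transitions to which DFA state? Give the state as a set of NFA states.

{p,q,r}

δ(p,a) = {p,q,r}; δ(q,a) = {r}; δ(r,a) = {p,q,r}.
Union: {p,q,r}.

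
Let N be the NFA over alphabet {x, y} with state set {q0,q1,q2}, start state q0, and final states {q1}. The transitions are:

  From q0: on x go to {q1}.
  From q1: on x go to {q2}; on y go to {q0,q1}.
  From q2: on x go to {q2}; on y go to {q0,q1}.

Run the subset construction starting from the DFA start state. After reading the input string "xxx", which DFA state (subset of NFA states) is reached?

Start: {q0}.
δ(q0,x) = {q1}.
Union: {q1}.
After x: {q1}.
δ(q1,x) = {q2}.
Union: {q2}.
After x: {q2}.
δ(q2,x) = {q2}.
Union: {q2}.
After x: {q2}.

{q2}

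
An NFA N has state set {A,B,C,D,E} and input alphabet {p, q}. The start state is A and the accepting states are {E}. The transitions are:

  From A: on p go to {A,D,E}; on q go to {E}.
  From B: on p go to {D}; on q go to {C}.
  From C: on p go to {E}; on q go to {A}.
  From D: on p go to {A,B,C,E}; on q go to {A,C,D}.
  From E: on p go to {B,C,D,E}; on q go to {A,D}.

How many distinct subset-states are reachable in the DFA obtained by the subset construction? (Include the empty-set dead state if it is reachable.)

Start state of the DFA: {A}.
{A} --p--> {A,D,E}  [new]
{A} --q--> {E}  [new]
{A,D,E} --p--> {A,B,C,D,E}  [new]
{A,D,E} --q--> {A,C,D,E}  [new]
{E} --p--> {B,C,D,E}  [new]
{E} --q--> {A,D}  [new]
{A,B,C,D,E} --p--> {A,B,C,D,E}  [seen]
{A,B,C,D,E} --q--> {A,C,D,E}  [seen]
{A,C,D,E} --p--> {A,B,C,D,E}  [seen]
{A,C,D,E} --q--> {A,C,D,E}  [seen]
{B,C,D,E} --p--> {A,B,C,D,E}  [seen]
{B,C,D,E} --q--> {A,C,D}  [new]
{A,D} --p--> {A,B,C,D,E}  [seen]
{A,D} --q--> {A,C,D,E}  [seen]
{A,C,D} --p--> {A,B,C,D,E}  [seen]
{A,C,D} --q--> {A,C,D,E}  [seen]
Reachable DFA states: {A}, {A,D,E}, {E}, {A,B,C,D,E}, {A,C,D,E}, {B,C,D,E}, {A,D}, {A,C,D}.

8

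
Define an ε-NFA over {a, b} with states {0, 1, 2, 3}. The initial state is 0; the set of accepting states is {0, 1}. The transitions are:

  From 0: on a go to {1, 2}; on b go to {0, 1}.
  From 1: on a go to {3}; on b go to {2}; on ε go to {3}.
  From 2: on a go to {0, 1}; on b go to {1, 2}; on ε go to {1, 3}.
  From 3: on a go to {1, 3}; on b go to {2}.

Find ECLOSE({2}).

Begin with {2}.
2 →ε {1, 3}; add 1, 3.
ε-closure = {1, 2, 3}.

{1, 2, 3}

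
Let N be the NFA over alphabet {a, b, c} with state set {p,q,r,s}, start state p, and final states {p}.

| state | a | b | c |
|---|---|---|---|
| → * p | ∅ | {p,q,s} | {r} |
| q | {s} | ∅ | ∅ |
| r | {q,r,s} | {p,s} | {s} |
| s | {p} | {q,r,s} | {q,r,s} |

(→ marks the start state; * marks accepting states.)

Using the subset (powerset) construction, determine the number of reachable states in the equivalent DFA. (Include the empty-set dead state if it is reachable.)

Start state of the DFA: {p}.
{p} --a--> ∅  [new]
{p} --b--> {p,q,s}  [new]
{p} --c--> {r}  [new]
∅ --a--> ∅  [seen]
∅ --b--> ∅  [seen]
∅ --c--> ∅  [seen]
{p,q,s} --a--> {p,s}  [new]
{p,q,s} --b--> {p,q,r,s}  [new]
{p,q,s} --c--> {q,r,s}  [new]
{r} --a--> {q,r,s}  [seen]
{r} --b--> {p,s}  [seen]
{r} --c--> {s}  [new]
{p,s} --a--> {p}  [seen]
{p,s} --b--> {p,q,r,s}  [seen]
{p,s} --c--> {q,r,s}  [seen]
{p,q,r,s} --a--> {p,q,r,s}  [seen]
{p,q,r,s} --b--> {p,q,r,s}  [seen]
{p,q,r,s} --c--> {q,r,s}  [seen]
{q,r,s} --a--> {p,q,r,s}  [seen]
{q,r,s} --b--> {p,q,r,s}  [seen]
{q,r,s} --c--> {q,r,s}  [seen]
{s} --a--> {p}  [seen]
{s} --b--> {q,r,s}  [seen]
{s} --c--> {q,r,s}  [seen]
Reachable DFA states: {p}, ∅, {p,q,s}, {r}, {p,s}, {p,q,r,s}, {q,r,s}, {s}.

8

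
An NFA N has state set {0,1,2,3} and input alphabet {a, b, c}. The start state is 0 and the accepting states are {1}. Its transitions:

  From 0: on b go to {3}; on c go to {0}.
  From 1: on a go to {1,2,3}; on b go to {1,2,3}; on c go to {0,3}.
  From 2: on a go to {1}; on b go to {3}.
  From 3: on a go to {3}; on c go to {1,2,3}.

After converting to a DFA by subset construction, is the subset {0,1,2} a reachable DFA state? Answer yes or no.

no

Start state of the DFA: {0}.
{0} --a--> ∅  [new]
{0} --b--> {3}  [new]
{0} --c--> {0}  [seen]
∅ --a--> ∅  [seen]
∅ --b--> ∅  [seen]
∅ --c--> ∅  [seen]
{3} --a--> {3}  [seen]
{3} --b--> ∅  [seen]
{3} --c--> {1,2,3}  [new]
{1,2,3} --a--> {1,2,3}  [seen]
{1,2,3} --b--> {1,2,3}  [seen]
{1,2,3} --c--> {0,1,2,3}  [new]
{0,1,2,3} --a--> {1,2,3}  [seen]
{0,1,2,3} --b--> {1,2,3}  [seen]
{0,1,2,3} --c--> {0,1,2,3}  [seen]
Reachable DFA states: {0}, ∅, {3}, {1,2,3}, {0,1,2,3}.
{0,1,2} is not among them.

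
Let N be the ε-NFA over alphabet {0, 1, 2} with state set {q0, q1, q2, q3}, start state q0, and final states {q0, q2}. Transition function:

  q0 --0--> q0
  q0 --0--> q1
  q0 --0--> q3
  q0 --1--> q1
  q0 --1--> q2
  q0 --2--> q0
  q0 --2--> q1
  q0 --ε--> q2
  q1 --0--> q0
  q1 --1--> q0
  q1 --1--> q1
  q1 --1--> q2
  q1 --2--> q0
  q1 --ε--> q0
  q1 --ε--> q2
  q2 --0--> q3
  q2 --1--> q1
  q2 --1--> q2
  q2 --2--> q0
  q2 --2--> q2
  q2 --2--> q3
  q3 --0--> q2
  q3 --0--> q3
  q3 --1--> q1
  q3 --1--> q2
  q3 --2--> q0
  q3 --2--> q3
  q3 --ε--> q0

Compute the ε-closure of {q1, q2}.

{q0, q1, q2}

Begin with {q1, q2}.
q1 →ε {q0, q2}; add q0.
ε-closure = {q0, q1, q2}.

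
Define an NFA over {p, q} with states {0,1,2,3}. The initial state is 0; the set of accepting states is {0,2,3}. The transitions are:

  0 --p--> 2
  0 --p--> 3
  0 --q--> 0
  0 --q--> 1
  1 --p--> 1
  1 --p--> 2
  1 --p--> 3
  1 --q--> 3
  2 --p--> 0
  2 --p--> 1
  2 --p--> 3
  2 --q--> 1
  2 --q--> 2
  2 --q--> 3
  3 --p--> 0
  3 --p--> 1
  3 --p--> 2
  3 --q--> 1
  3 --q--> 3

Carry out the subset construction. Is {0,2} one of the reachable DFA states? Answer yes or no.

Start state of the DFA: {0}.
{0} --p--> {2,3}  [new]
{0} --q--> {0,1}  [new]
{2,3} --p--> {0,1,2,3}  [new]
{2,3} --q--> {1,2,3}  [new]
{0,1} --p--> {1,2,3}  [seen]
{0,1} --q--> {0,1,3}  [new]
{0,1,2,3} --p--> {0,1,2,3}  [seen]
{0,1,2,3} --q--> {0,1,2,3}  [seen]
{1,2,3} --p--> {0,1,2,3}  [seen]
{1,2,3} --q--> {1,2,3}  [seen]
{0,1,3} --p--> {0,1,2,3}  [seen]
{0,1,3} --q--> {0,1,3}  [seen]
Reachable DFA states: {0}, {2,3}, {0,1}, {0,1,2,3}, {1,2,3}, {0,1,3}.
{0,2} is not among them.

no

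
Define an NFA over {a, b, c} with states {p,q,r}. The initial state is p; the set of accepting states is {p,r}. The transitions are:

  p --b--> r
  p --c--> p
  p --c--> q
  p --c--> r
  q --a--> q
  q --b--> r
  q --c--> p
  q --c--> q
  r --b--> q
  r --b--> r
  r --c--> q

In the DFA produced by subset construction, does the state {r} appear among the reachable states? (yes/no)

Start state of the DFA: {p}.
{p} --a--> ∅  [new]
{p} --b--> {r}  [new]
{p} --c--> {p,q,r}  [new]
∅ --a--> ∅  [seen]
∅ --b--> ∅  [seen]
∅ --c--> ∅  [seen]
{r} --a--> ∅  [seen]
{r} --b--> {q,r}  [new]
{r} --c--> {q}  [new]
{p,q,r} --a--> {q}  [seen]
{p,q,r} --b--> {q,r}  [seen]
{p,q,r} --c--> {p,q,r}  [seen]
{q,r} --a--> {q}  [seen]
{q,r} --b--> {q,r}  [seen]
{q,r} --c--> {p,q}  [new]
{q} --a--> {q}  [seen]
{q} --b--> {r}  [seen]
{q} --c--> {p,q}  [seen]
{p,q} --a--> {q}  [seen]
{p,q} --b--> {r}  [seen]
{p,q} --c--> {p,q,r}  [seen]
Reachable DFA states: {p}, ∅, {r}, {p,q,r}, {q,r}, {q}, {p,q}.
{r} is among them.

yes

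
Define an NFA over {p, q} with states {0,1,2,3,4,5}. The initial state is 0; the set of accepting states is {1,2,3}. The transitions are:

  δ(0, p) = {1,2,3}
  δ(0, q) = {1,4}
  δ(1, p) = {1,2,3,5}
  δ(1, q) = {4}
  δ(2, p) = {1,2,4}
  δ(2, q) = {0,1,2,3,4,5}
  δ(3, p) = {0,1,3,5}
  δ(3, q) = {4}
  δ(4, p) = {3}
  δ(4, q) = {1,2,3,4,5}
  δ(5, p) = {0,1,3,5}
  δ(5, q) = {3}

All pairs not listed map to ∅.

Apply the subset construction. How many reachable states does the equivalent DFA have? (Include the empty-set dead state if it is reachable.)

Start state of the DFA: {0}.
{0} --p--> {1,2,3}  [new]
{0} --q--> {1,4}  [new]
{1,2,3} --p--> {0,1,2,3,4,5}  [new]
{1,2,3} --q--> {0,1,2,3,4,5}  [seen]
{1,4} --p--> {1,2,3,5}  [new]
{1,4} --q--> {1,2,3,4,5}  [new]
{0,1,2,3,4,5} --p--> {0,1,2,3,4,5}  [seen]
{0,1,2,3,4,5} --q--> {0,1,2,3,4,5}  [seen]
{1,2,3,5} --p--> {0,1,2,3,4,5}  [seen]
{1,2,3,5} --q--> {0,1,2,3,4,5}  [seen]
{1,2,3,4,5} --p--> {0,1,2,3,4,5}  [seen]
{1,2,3,4,5} --q--> {0,1,2,3,4,5}  [seen]
Reachable DFA states: {0}, {1,2,3}, {1,4}, {0,1,2,3,4,5}, {1,2,3,5}, {1,2,3,4,5}.

6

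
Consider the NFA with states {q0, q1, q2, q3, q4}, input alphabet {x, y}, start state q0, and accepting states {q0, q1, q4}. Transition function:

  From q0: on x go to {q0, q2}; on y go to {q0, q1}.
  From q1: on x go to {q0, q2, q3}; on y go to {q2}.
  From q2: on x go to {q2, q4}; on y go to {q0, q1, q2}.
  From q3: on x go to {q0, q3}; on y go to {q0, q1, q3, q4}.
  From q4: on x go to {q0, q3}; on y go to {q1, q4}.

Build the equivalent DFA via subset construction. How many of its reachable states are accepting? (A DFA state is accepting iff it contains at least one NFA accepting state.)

9

Start state of the DFA: {q0}.
{q0} --x--> {q0, q2}  [new]
{q0} --y--> {q0, q1}  [new]
{q0, q2} --x--> {q0, q2, q4}  [new]
{q0, q2} --y--> {q0, q1, q2}  [new]
{q0, q1} --x--> {q0, q2, q3}  [new]
{q0, q1} --y--> {q0, q1, q2}  [seen]
{q0, q2, q4} --x--> {q0, q2, q3, q4}  [new]
{q0, q2, q4} --y--> {q0, q1, q2, q4}  [new]
{q0, q1, q2} --x--> {q0, q2, q3, q4}  [seen]
{q0, q1, q2} --y--> {q0, q1, q2}  [seen]
{q0, q2, q3} --x--> {q0, q2, q3, q4}  [seen]
{q0, q2, q3} --y--> {q0, q1, q2, q3, q4}  [new]
{q0, q2, q3, q4} --x--> {q0, q2, q3, q4}  [seen]
{q0, q2, q3, q4} --y--> {q0, q1, q2, q3, q4}  [seen]
{q0, q1, q2, q4} --x--> {q0, q2, q3, q4}  [seen]
{q0, q1, q2, q4} --y--> {q0, q1, q2, q4}  [seen]
{q0, q1, q2, q3, q4} --x--> {q0, q2, q3, q4}  [seen]
{q0, q1, q2, q3, q4} --y--> {q0, q1, q2, q3, q4}  [seen]
Reachable DFA states: {q0}, {q0, q2}, {q0, q1}, {q0, q2, q4}, {q0, q1, q2}, {q0, q2, q3}, {q0, q2, q3, q4}, {q0, q1, q2, q4}, {q0, q1, q2, q3, q4}.
Accepting DFA states (contain an NFA accepting state): {q0}, {q0, q2}, {q0, q1}, {q0, q2, q4}, {q0, q1, q2}, {q0, q2, q3}, {q0, q2, q3, q4}, {q0, q1, q2, q4}, {q0, q1, q2, q3, q4}.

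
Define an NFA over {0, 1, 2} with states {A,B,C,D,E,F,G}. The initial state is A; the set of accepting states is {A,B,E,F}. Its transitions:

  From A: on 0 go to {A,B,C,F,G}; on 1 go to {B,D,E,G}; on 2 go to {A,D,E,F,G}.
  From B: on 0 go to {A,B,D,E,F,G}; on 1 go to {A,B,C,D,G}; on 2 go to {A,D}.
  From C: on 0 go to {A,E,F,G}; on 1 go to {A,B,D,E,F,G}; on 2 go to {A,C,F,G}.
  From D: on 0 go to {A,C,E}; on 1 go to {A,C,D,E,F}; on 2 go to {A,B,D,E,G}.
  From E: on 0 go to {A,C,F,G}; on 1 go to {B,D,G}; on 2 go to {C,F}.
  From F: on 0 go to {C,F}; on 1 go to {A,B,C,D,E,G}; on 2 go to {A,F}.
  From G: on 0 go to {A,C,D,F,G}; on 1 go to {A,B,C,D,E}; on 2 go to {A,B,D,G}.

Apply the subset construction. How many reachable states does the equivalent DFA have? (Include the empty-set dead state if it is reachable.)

5

Start state of the DFA: {A}.
{A} --0--> {A,B,C,F,G}  [new]
{A} --1--> {B,D,E,G}  [new]
{A} --2--> {A,D,E,F,G}  [new]
{A,B,C,F,G} --0--> {A,B,C,D,E,F,G}  [new]
{A,B,C,F,G} --1--> {A,B,C,D,E,F,G}  [seen]
{A,B,C,F,G} --2--> {A,B,C,D,E,F,G}  [seen]
{B,D,E,G} --0--> {A,B,C,D,E,F,G}  [seen]
{B,D,E,G} --1--> {A,B,C,D,E,F,G}  [seen]
{B,D,E,G} --2--> {A,B,C,D,E,F,G}  [seen]
{A,D,E,F,G} --0--> {A,B,C,D,E,F,G}  [seen]
{A,D,E,F,G} --1--> {A,B,C,D,E,F,G}  [seen]
{A,D,E,F,G} --2--> {A,B,C,D,E,F,G}  [seen]
{A,B,C,D,E,F,G} --0--> {A,B,C,D,E,F,G}  [seen]
{A,B,C,D,E,F,G} --1--> {A,B,C,D,E,F,G}  [seen]
{A,B,C,D,E,F,G} --2--> {A,B,C,D,E,F,G}  [seen]
Reachable DFA states: {A}, {A,B,C,F,G}, {B,D,E,G}, {A,D,E,F,G}, {A,B,C,D,E,F,G}.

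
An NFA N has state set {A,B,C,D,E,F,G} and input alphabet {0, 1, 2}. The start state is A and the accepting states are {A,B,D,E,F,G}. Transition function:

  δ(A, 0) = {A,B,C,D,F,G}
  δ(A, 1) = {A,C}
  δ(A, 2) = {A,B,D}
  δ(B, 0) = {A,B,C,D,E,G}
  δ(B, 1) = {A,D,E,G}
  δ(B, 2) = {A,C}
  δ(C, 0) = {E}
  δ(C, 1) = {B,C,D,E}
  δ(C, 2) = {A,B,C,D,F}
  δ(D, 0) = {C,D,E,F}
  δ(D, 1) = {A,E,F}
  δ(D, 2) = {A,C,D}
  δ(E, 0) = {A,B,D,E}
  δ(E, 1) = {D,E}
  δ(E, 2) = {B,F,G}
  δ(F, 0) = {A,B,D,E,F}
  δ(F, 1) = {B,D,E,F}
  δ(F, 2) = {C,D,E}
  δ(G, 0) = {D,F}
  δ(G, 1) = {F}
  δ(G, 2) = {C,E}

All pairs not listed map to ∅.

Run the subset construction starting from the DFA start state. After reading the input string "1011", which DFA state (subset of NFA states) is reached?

{A,B,C,D,E,F,G}

Start: {A}.
δ(A,1) = {A,C}.
Union: {A,C}.
After 1: {A,C}.
δ(A,0) = {A,B,C,D,F,G}; δ(C,0) = {E}.
Union: {A,B,C,D,E,F,G}.
After 0: {A,B,C,D,E,F,G}.
δ(A,1) = {A,C}; δ(B,1) = {A,D,E,G}; δ(C,1) = {B,C,D,E}; δ(D,1) = {A,E,F}; δ(E,1) = {D,E}; δ(F,1) = {B,D,E,F}; δ(G,1) = {F}.
Union: {A,B,C,D,E,F,G}.
After 1: {A,B,C,D,E,F,G}.
δ(A,1) = {A,C}; δ(B,1) = {A,D,E,G}; δ(C,1) = {B,C,D,E}; δ(D,1) = {A,E,F}; δ(E,1) = {D,E}; δ(F,1) = {B,D,E,F}; δ(G,1) = {F}.
Union: {A,B,C,D,E,F,G}.
After 1: {A,B,C,D,E,F,G}.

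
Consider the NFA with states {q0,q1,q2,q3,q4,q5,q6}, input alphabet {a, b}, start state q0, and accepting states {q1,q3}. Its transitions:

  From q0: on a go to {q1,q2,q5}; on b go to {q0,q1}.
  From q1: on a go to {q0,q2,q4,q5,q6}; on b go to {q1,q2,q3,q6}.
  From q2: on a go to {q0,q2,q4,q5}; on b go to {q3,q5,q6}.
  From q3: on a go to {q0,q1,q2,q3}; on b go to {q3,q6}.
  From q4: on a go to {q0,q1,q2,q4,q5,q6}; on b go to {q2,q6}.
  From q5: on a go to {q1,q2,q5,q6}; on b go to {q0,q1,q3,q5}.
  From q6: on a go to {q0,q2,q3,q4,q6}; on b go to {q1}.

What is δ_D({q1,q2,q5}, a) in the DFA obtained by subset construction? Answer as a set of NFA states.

δ(q1,a) = {q0,q2,q4,q5,q6}; δ(q2,a) = {q0,q2,q4,q5}; δ(q5,a) = {q1,q2,q5,q6}.
Union: {q0,q1,q2,q4,q5,q6}.

{q0,q1,q2,q4,q5,q6}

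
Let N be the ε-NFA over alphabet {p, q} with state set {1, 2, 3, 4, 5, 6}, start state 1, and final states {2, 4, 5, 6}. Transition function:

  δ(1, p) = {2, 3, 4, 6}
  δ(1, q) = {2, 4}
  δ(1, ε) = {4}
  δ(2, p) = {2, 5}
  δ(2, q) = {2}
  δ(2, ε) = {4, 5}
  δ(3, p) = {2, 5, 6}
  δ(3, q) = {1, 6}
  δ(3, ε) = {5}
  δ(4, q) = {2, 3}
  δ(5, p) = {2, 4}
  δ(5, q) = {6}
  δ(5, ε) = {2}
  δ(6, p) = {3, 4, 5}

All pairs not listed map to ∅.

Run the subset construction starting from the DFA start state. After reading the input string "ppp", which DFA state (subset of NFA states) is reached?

{2, 3, 4, 5, 6}

Start: {1, 4}.
δ(1,p) = {2, 3, 4, 6}; δ(4,p) = ∅.
Union: {2, 3, 4, 6}.
ε-closure gives {2, 3, 4, 5, 6}.
After p: {2, 3, 4, 5, 6}.
δ(2,p) = {2, 5}; δ(3,p) = {2, 5, 6}; δ(4,p) = ∅; δ(5,p) = {2, 4}; δ(6,p) = {3, 4, 5}.
Union: {2, 3, 4, 5, 6}.
After p: {2, 3, 4, 5, 6}.
δ(2,p) = {2, 5}; δ(3,p) = {2, 5, 6}; δ(4,p) = ∅; δ(5,p) = {2, 4}; δ(6,p) = {3, 4, 5}.
Union: {2, 3, 4, 5, 6}.
After p: {2, 3, 4, 5, 6}.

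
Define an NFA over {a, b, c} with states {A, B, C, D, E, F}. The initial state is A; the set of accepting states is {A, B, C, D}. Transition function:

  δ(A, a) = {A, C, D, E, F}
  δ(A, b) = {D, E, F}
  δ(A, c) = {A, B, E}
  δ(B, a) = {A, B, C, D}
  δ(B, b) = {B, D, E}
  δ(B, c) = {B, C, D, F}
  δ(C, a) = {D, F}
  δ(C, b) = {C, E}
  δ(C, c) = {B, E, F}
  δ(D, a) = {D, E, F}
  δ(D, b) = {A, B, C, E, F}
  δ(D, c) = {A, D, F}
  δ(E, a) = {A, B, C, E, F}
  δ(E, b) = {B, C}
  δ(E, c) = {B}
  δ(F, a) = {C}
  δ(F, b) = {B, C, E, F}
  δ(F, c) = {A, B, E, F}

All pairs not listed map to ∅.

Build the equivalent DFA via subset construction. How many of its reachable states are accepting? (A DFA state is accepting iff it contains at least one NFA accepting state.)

Start state of the DFA: {A}.
{A} --a--> {A, C, D, E, F}  [new]
{A} --b--> {D, E, F}  [new]
{A} --c--> {A, B, E}  [new]
{A, C, D, E, F} --a--> {A, B, C, D, E, F}  [new]
{A, C, D, E, F} --b--> {A, B, C, D, E, F}  [seen]
{A, C, D, E, F} --c--> {A, B, D, E, F}  [new]
{D, E, F} --a--> {A, B, C, D, E, F}  [seen]
{D, E, F} --b--> {A, B, C, E, F}  [new]
{D, E, F} --c--> {A, B, D, E, F}  [seen]
{A, B, E} --a--> {A, B, C, D, E, F}  [seen]
{A, B, E} --b--> {B, C, D, E, F}  [new]
{A, B, E} --c--> {A, B, C, D, E, F}  [seen]
{A, B, C, D, E, F} --a--> {A, B, C, D, E, F}  [seen]
{A, B, C, D, E, F} --b--> {A, B, C, D, E, F}  [seen]
{A, B, C, D, E, F} --c--> {A, B, C, D, E, F}  [seen]
{A, B, D, E, F} --a--> {A, B, C, D, E, F}  [seen]
{A, B, D, E, F} --b--> {A, B, C, D, E, F}  [seen]
{A, B, D, E, F} --c--> {A, B, C, D, E, F}  [seen]
{A, B, C, E, F} --a--> {A, B, C, D, E, F}  [seen]
{A, B, C, E, F} --b--> {B, C, D, E, F}  [seen]
{A, B, C, E, F} --c--> {A, B, C, D, E, F}  [seen]
{B, C, D, E, F} --a--> {A, B, C, D, E, F}  [seen]
{B, C, D, E, F} --b--> {A, B, C, D, E, F}  [seen]
{B, C, D, E, F} --c--> {A, B, C, D, E, F}  [seen]
Reachable DFA states: {A}, {A, C, D, E, F}, {D, E, F}, {A, B, E}, {A, B, C, D, E, F}, {A, B, D, E, F}, {A, B, C, E, F}, {B, C, D, E, F}.
Accepting DFA states (contain an NFA accepting state): {A}, {A, C, D, E, F}, {D, E, F}, {A, B, E}, {A, B, C, D, E, F}, {A, B, D, E, F}, {A, B, C, E, F}, {B, C, D, E, F}.

8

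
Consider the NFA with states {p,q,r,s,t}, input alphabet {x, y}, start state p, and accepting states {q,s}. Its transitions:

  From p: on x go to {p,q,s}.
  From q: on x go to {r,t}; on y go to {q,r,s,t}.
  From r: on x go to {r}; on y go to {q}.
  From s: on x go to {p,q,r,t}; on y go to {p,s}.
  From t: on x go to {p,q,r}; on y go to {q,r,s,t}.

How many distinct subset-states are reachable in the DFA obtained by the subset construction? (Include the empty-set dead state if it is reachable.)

Start state of the DFA: {p}.
{p} --x--> {p,q,s}  [new]
{p} --y--> ∅  [new]
{p,q,s} --x--> {p,q,r,s,t}  [new]
{p,q,s} --y--> {p,q,r,s,t}  [seen]
∅ --x--> ∅  [seen]
∅ --y--> ∅  [seen]
{p,q,r,s,t} --x--> {p,q,r,s,t}  [seen]
{p,q,r,s,t} --y--> {p,q,r,s,t}  [seen]
Reachable DFA states: {p}, {p,q,s}, ∅, {p,q,r,s,t}.

4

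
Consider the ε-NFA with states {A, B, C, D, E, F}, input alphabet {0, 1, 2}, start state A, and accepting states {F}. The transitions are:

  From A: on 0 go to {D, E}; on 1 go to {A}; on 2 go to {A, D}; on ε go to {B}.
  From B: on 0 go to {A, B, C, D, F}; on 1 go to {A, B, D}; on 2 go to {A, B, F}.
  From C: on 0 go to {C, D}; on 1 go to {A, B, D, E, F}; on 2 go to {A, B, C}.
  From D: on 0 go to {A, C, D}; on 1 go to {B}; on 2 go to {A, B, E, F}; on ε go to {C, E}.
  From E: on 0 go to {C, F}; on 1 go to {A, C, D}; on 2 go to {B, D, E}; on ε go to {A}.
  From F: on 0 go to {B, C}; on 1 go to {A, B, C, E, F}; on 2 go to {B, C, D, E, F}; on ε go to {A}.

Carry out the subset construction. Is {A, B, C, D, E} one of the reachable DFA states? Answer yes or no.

yes

Start state of the DFA: {A, B} (ε-closure of the NFA start).
{A, B} --0--> {A, B, C, D, E, F}  [new]
{A, B} --1--> {A, B, C, D, E}  [new]
{A, B} --2--> {A, B, C, D, E, F}  [seen]
{A, B, C, D, E, F} --0--> {A, B, C, D, E, F}  [seen]
{A, B, C, D, E, F} --1--> {A, B, C, D, E, F}  [seen]
{A, B, C, D, E, F} --2--> {A, B, C, D, E, F}  [seen]
{A, B, C, D, E} --0--> {A, B, C, D, E, F}  [seen]
{A, B, C, D, E} --1--> {A, B, C, D, E, F}  [seen]
{A, B, C, D, E} --2--> {A, B, C, D, E, F}  [seen]
Reachable DFA states: {A, B}, {A, B, C, D, E, F}, {A, B, C, D, E}.
{A, B, C, D, E} is among them.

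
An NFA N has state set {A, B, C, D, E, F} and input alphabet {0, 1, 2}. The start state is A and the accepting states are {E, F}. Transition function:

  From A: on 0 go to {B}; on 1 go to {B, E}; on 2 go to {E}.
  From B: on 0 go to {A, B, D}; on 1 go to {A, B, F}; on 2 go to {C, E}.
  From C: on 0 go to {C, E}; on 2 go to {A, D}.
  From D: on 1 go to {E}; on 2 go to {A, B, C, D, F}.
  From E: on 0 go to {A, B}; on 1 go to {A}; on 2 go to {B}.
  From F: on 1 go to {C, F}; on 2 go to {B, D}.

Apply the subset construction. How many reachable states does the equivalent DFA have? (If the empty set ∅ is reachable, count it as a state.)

Start state of the DFA: {A}.
{A} --0--> {B}  [new]
{A} --1--> {B, E}  [new]
{A} --2--> {E}  [new]
{B} --0--> {A, B, D}  [new]
{B} --1--> {A, B, F}  [new]
{B} --2--> {C, E}  [new]
{B, E} --0--> {A, B, D}  [seen]
{B, E} --1--> {A, B, F}  [seen]
{B, E} --2--> {B, C, E}  [new]
{E} --0--> {A, B}  [new]
{E} --1--> {A}  [seen]
{E} --2--> {B}  [seen]
{A, B, D} --0--> {A, B, D}  [seen]
{A, B, D} --1--> {A, B, E, F}  [new]
{A, B, D} --2--> {A, B, C, D, E, F}  [new]
{A, B, F} --0--> {A, B, D}  [seen]
{A, B, F} --1--> {A, B, C, E, F}  [new]
{A, B, F} --2--> {B, C, D, E}  [new]
{C, E} --0--> {A, B, C, E}  [new]
{C, E} --1--> {A}  [seen]
{C, E} --2--> {A, B, D}  [seen]
{B, C, E} --0--> {A, B, C, D, E}  [new]
{B, C, E} --1--> {A, B, F}  [seen]
{B, C, E} --2--> {A, B, C, D, E}  [seen]
{A, B} --0--> {A, B, D}  [seen]
{A, B} --1--> {A, B, E, F}  [seen]
{A, B} --2--> {C, E}  [seen]
{A, B, E, F} --0--> {A, B, D}  [seen]
{A, B, E, F} --1--> {A, B, C, E, F}  [seen]
{A, B, E, F} --2--> {B, C, D, E}  [seen]
{A, B, C, D, E, F} --0--> {A, B, C, D, E}  [seen]
{A, B, C, D, E, F} --1--> {A, B, C, E, F}  [seen]
{A, B, C, D, E, F} --2--> {A, B, C, D, E, F}  [seen]
{A, B, C, E, F} --0--> {A, B, C, D, E}  [seen]
{A, B, C, E, F} --1--> {A, B, C, E, F}  [seen]
{A, B, C, E, F} --2--> {A, B, C, D, E}  [seen]
{B, C, D, E} --0--> {A, B, C, D, E}  [seen]
{B, C, D, E} --1--> {A, B, E, F}  [seen]
{B, C, D, E} --2--> {A, B, C, D, E, F}  [seen]
{A, B, C, E} --0--> {A, B, C, D, E}  [seen]
{A, B, C, E} --1--> {A, B, E, F}  [seen]
{A, B, C, E} --2--> {A, B, C, D, E}  [seen]
{A, B, C, D, E} --0--> {A, B, C, D, E}  [seen]
{A, B, C, D, E} --1--> {A, B, E, F}  [seen]
{A, B, C, D, E} --2--> {A, B, C, D, E, F}  [seen]
Reachable DFA states: {A}, {B}, {B, E}, {E}, {A, B, D}, {A, B, F}, {C, E}, {B, C, E}, {A, B}, {A, B, E, F}, {A, B, C, D, E, F}, {A, B, C, E, F}, {B, C, D, E}, {A, B, C, E}, {A, B, C, D, E}.

15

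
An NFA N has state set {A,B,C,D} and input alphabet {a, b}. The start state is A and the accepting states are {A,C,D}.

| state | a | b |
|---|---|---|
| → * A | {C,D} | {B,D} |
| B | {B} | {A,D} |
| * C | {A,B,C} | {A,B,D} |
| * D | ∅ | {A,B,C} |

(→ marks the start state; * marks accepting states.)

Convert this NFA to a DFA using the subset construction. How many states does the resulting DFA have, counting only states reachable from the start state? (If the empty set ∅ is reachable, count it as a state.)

9

Start state of the DFA: {A}.
{A} --a--> {C,D}  [new]
{A} --b--> {B,D}  [new]
{C,D} --a--> {A,B,C}  [new]
{C,D} --b--> {A,B,C,D}  [new]
{B,D} --a--> {B}  [new]
{B,D} --b--> {A,B,C,D}  [seen]
{A,B,C} --a--> {A,B,C,D}  [seen]
{A,B,C} --b--> {A,B,D}  [new]
{A,B,C,D} --a--> {A,B,C,D}  [seen]
{A,B,C,D} --b--> {A,B,C,D}  [seen]
{B} --a--> {B}  [seen]
{B} --b--> {A,D}  [new]
{A,B,D} --a--> {B,C,D}  [new]
{A,B,D} --b--> {A,B,C,D}  [seen]
{A,D} --a--> {C,D}  [seen]
{A,D} --b--> {A,B,C,D}  [seen]
{B,C,D} --a--> {A,B,C}  [seen]
{B,C,D} --b--> {A,B,C,D}  [seen]
Reachable DFA states: {A}, {C,D}, {B,D}, {A,B,C}, {A,B,C,D}, {B}, {A,B,D}, {A,D}, {B,C,D}.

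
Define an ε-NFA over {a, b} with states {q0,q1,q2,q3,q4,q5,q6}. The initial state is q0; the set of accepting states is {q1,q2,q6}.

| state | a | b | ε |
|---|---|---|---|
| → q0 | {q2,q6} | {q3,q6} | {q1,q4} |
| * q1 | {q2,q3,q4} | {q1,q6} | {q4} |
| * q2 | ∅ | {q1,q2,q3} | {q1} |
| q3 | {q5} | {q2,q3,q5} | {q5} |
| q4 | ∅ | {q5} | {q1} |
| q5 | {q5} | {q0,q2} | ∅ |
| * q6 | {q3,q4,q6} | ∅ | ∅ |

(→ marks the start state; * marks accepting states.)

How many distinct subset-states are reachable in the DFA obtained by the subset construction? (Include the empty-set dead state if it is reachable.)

4

Start state of the DFA: {q0,q1,q4} (ε-closure of the NFA start).
{q0,q1,q4} --a--> {q1,q2,q3,q4,q5,q6}  [new]
{q0,q1,q4} --b--> {q1,q3,q4,q5,q6}  [new]
{q1,q2,q3,q4,q5,q6} --a--> {q1,q2,q3,q4,q5,q6}  [seen]
{q1,q2,q3,q4,q5,q6} --b--> {q0,q1,q2,q3,q4,q5,q6}  [new]
{q1,q3,q4,q5,q6} --a--> {q1,q2,q3,q4,q5,q6}  [seen]
{q1,q3,q4,q5,q6} --b--> {q0,q1,q2,q3,q4,q5,q6}  [seen]
{q0,q1,q2,q3,q4,q5,q6} --a--> {q1,q2,q3,q4,q5,q6}  [seen]
{q0,q1,q2,q3,q4,q5,q6} --b--> {q0,q1,q2,q3,q4,q5,q6}  [seen]
Reachable DFA states: {q0,q1,q4}, {q1,q2,q3,q4,q5,q6}, {q1,q3,q4,q5,q6}, {q0,q1,q2,q3,q4,q5,q6}.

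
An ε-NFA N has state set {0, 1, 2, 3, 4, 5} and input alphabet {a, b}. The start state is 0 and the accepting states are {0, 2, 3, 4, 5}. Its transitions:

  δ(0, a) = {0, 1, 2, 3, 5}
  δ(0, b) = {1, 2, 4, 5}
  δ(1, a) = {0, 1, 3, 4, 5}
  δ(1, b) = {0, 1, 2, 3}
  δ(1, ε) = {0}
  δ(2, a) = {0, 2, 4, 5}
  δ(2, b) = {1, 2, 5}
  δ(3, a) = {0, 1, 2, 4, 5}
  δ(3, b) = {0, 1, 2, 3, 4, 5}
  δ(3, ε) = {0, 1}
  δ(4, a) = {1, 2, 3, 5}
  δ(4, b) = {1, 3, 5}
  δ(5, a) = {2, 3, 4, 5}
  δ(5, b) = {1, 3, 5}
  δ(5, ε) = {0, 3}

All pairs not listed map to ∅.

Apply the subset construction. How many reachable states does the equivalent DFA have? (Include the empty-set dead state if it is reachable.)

3

Start state of the DFA: {0} (ε-closure of the NFA start).
{0} --a--> {0, 1, 2, 3, 5}  [new]
{0} --b--> {0, 1, 2, 3, 4, 5}  [new]
{0, 1, 2, 3, 5} --a--> {0, 1, 2, 3, 4, 5}  [seen]
{0, 1, 2, 3, 5} --b--> {0, 1, 2, 3, 4, 5}  [seen]
{0, 1, 2, 3, 4, 5} --a--> {0, 1, 2, 3, 4, 5}  [seen]
{0, 1, 2, 3, 4, 5} --b--> {0, 1, 2, 3, 4, 5}  [seen]
Reachable DFA states: {0}, {0, 1, 2, 3, 5}, {0, 1, 2, 3, 4, 5}.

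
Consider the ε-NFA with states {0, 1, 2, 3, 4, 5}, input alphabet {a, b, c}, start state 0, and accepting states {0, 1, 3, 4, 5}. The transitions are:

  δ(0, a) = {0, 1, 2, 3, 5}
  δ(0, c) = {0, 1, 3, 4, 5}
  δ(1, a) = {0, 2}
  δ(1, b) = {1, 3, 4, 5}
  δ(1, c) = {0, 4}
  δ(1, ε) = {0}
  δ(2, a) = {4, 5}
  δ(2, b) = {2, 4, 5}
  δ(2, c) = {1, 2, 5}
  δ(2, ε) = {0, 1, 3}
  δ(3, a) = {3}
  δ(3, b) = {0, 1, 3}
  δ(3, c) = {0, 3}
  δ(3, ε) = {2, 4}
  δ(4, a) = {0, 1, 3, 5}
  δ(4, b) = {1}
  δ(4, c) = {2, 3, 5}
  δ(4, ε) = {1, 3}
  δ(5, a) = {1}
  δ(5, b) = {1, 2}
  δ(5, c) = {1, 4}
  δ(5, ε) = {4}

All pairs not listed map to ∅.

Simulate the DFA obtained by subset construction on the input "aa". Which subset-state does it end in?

{0, 1, 2, 3, 4, 5}

Start: {0}.
δ(0,a) = {0, 1, 2, 3, 5}.
Union: {0, 1, 2, 3, 5}.
ε-closure gives {0, 1, 2, 3, 4, 5}.
After a: {0, 1, 2, 3, 4, 5}.
δ(0,a) = {0, 1, 2, 3, 5}; δ(1,a) = {0, 2}; δ(2,a) = {4, 5}; δ(3,a) = {3}; δ(4,a) = {0, 1, 3, 5}; δ(5,a) = {1}.
Union: {0, 1, 2, 3, 4, 5}.
After a: {0, 1, 2, 3, 4, 5}.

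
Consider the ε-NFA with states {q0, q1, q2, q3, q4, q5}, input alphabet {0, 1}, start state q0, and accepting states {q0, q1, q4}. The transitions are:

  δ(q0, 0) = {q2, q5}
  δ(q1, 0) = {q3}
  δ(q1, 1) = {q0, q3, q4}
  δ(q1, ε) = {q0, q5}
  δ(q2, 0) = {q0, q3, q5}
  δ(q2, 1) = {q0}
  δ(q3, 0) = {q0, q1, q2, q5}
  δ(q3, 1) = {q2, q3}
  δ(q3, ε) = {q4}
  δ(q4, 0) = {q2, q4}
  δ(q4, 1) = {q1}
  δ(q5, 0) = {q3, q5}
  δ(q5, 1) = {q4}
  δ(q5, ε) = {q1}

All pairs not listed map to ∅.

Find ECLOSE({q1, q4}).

Begin with {q1, q4}.
q1 →ε {q0, q5}; add q0, q5.
ε-closure = {q0, q1, q4, q5}.

{q0, q1, q4, q5}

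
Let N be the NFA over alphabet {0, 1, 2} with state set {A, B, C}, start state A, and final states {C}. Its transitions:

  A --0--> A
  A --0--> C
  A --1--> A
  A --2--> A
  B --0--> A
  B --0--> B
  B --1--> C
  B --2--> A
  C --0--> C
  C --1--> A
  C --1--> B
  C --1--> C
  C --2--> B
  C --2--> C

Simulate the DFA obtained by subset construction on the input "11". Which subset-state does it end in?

{A}

Start: {A}.
δ(A,1) = {A}.
Union: {A}.
After 1: {A}.
δ(A,1) = {A}.
Union: {A}.
After 1: {A}.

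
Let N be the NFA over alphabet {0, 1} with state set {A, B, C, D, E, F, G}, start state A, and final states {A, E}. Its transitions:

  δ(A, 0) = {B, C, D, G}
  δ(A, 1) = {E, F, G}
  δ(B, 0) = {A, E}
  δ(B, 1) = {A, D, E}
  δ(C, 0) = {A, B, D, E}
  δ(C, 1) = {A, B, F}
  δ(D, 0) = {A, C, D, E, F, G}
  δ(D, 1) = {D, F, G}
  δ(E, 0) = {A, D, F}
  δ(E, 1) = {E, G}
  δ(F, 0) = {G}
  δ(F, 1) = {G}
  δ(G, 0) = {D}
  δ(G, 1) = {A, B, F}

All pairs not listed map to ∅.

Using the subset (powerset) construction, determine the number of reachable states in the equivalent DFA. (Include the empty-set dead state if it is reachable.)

7

Start state of the DFA: {A}.
{A} --0--> {B, C, D, G}  [new]
{A} --1--> {E, F, G}  [new]
{B, C, D, G} --0--> {A, B, C, D, E, F, G}  [new]
{B, C, D, G} --1--> {A, B, D, E, F, G}  [new]
{E, F, G} --0--> {A, D, F, G}  [new]
{E, F, G} --1--> {A, B, E, F, G}  [new]
{A, B, C, D, E, F, G} --0--> {A, B, C, D, E, F, G}  [seen]
{A, B, C, D, E, F, G} --1--> {A, B, D, E, F, G}  [seen]
{A, B, D, E, F, G} --0--> {A, B, C, D, E, F, G}  [seen]
{A, B, D, E, F, G} --1--> {A, B, D, E, F, G}  [seen]
{A, D, F, G} --0--> {A, B, C, D, E, F, G}  [seen]
{A, D, F, G} --1--> {A, B, D, E, F, G}  [seen]
{A, B, E, F, G} --0--> {A, B, C, D, E, F, G}  [seen]
{A, B, E, F, G} --1--> {A, B, D, E, F, G}  [seen]
Reachable DFA states: {A}, {B, C, D, G}, {E, F, G}, {A, B, C, D, E, F, G}, {A, B, D, E, F, G}, {A, D, F, G}, {A, B, E, F, G}.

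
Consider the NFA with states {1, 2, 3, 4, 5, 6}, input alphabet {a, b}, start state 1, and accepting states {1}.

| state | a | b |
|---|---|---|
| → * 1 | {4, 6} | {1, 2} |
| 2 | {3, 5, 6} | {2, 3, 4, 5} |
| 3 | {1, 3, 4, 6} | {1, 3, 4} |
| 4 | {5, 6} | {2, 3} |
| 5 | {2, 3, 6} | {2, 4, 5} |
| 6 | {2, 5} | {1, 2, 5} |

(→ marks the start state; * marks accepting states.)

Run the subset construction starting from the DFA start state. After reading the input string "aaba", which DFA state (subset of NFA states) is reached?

{1, 2, 3, 4, 5, 6}

Start: {1}.
δ(1,a) = {4, 6}.
Union: {4, 6}.
After a: {4, 6}.
δ(4,a) = {5, 6}; δ(6,a) = {2, 5}.
Union: {2, 5, 6}.
After a: {2, 5, 6}.
δ(2,b) = {2, 3, 4, 5}; δ(5,b) = {2, 4, 5}; δ(6,b) = {1, 2, 5}.
Union: {1, 2, 3, 4, 5}.
After b: {1, 2, 3, 4, 5}.
δ(1,a) = {4, 6}; δ(2,a) = {3, 5, 6}; δ(3,a) = {1, 3, 4, 6}; δ(4,a) = {5, 6}; δ(5,a) = {2, 3, 6}.
Union: {1, 2, 3, 4, 5, 6}.
After a: {1, 2, 3, 4, 5, 6}.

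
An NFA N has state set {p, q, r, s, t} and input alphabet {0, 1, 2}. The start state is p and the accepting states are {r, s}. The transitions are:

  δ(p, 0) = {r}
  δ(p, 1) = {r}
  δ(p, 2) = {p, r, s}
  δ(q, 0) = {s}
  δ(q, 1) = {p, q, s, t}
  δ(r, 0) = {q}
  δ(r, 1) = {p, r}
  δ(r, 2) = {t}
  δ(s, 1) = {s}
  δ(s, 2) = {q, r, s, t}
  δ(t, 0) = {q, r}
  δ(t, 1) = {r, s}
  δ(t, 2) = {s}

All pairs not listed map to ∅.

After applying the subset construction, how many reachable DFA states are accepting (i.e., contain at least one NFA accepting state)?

12

Start state of the DFA: {p}.
{p} --0--> {r}  [new]
{p} --1--> {r}  [seen]
{p} --2--> {p, r, s}  [new]
{r} --0--> {q}  [new]
{r} --1--> {p, r}  [new]
{r} --2--> {t}  [new]
{p, r, s} --0--> {q, r}  [new]
{p, r, s} --1--> {p, r, s}  [seen]
{p, r, s} --2--> {p, q, r, s, t}  [new]
{q} --0--> {s}  [new]
{q} --1--> {p, q, s, t}  [new]
{q} --2--> ∅  [new]
{p, r} --0--> {q, r}  [seen]
{p, r} --1--> {p, r}  [seen]
{p, r} --2--> {p, r, s, t}  [new]
{t} --0--> {q, r}  [seen]
{t} --1--> {r, s}  [new]
{t} --2--> {s}  [seen]
{q, r} --0--> {q, s}  [new]
{q, r} --1--> {p, q, r, s, t}  [seen]
{q, r} --2--> {t}  [seen]
{p, q, r, s, t} --0--> {q, r, s}  [new]
{p, q, r, s, t} --1--> {p, q, r, s, t}  [seen]
{p, q, r, s, t} --2--> {p, q, r, s, t}  [seen]
{s} --0--> ∅  [seen]
{s} --1--> {s}  [seen]
{s} --2--> {q, r, s, t}  [new]
{p, q, s, t} --0--> {q, r, s}  [seen]
{p, q, s, t} --1--> {p, q, r, s, t}  [seen]
{p, q, s, t} --2--> {p, q, r, s, t}  [seen]
∅ --0--> ∅  [seen]
∅ --1--> ∅  [seen]
∅ --2--> ∅  [seen]
{p, r, s, t} --0--> {q, r}  [seen]
{p, r, s, t} --1--> {p, r, s}  [seen]
{p, r, s, t} --2--> {p, q, r, s, t}  [seen]
{r, s} --0--> {q}  [seen]
{r, s} --1--> {p, r, s}  [seen]
{r, s} --2--> {q, r, s, t}  [seen]
{q, s} --0--> {s}  [seen]
{q, s} --1--> {p, q, s, t}  [seen]
{q, s} --2--> {q, r, s, t}  [seen]
{q, r, s} --0--> {q, s}  [seen]
{q, r, s} --1--> {p, q, r, s, t}  [seen]
{q, r, s} --2--> {q, r, s, t}  [seen]
{q, r, s, t} --0--> {q, r, s}  [seen]
{q, r, s, t} --1--> {p, q, r, s, t}  [seen]
{q, r, s, t} --2--> {q, r, s, t}  [seen]
Reachable DFA states: {p}, {r}, {p, r, s}, {q}, {p, r}, {t}, {q, r}, {p, q, r, s, t}, {s}, {p, q, s, t}, ∅, {p, r, s, t}, {r, s}, {q, s}, {q, r, s}, {q, r, s, t}.
Accepting DFA states (contain an NFA accepting state): {r}, {p, r, s}, {p, r}, {q, r}, {p, q, r, s, t}, {s}, {p, q, s, t}, {p, r, s, t}, {r, s}, {q, s}, {q, r, s}, {q, r, s, t}.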